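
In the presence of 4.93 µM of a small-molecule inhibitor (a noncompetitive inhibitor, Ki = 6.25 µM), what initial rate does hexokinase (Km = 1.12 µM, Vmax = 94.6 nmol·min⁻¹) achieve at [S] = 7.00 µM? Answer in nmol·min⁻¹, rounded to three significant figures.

With α = 1 + [I]/Ki = 1 + 4.93/6.25 = 1.789, the noncompetitive rate law is v = (Vmax/α)·[S] / (Km + [S]).
v = (94.6/1.789)×7.00 / (1.12 + 7.00) = 370.2/8.120 = 45.6 nmol·min⁻¹.

45.6 nmol·min⁻¹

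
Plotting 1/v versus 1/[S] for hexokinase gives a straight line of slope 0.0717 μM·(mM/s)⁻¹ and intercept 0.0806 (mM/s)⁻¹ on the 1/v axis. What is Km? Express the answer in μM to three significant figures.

0.890 μM

y-intercept = 1/Vmax ⇒ Vmax = 12.4 mM/s; slope = Km/Vmax ⇒ Km = slope × Vmax.
Km = 0.0717 × 12.4 = 0.890 μM.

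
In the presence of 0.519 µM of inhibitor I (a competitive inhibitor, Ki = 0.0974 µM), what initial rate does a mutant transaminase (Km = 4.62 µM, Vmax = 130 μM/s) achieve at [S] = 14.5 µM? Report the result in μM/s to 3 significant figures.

α = 1 + [I]/Ki = 1 + 0.519/0.0974 = 6.329.
For a competitive inhibitor, Vmax is unchanged and the apparent Km becomes α·Km: Km,app = 29.2 µM, Vmax,app = 130 μM/s.
v = Vmax,app·[S]/(Km,app + [S]) = 130 × 14.5/(29.2 + 14.5) = 43.1 μM/s.

43.1 μM/s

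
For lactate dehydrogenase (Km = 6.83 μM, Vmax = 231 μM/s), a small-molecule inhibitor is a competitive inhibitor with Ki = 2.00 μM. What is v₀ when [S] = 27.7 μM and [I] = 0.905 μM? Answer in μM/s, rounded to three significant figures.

170 μM/s

α = 1 + [I]/Ki = 1 + 0.905/2.00 = 1.453.
For a competitive inhibitor, Vmax is unchanged and the apparent Km becomes α·Km: Km,app = 9.92 μM, Vmax,app = 231 μM/s.
v = Vmax,app·[S]/(Km,app + [S]) = 231 × 27.7/(9.92 + 27.7) = 170 μM/s.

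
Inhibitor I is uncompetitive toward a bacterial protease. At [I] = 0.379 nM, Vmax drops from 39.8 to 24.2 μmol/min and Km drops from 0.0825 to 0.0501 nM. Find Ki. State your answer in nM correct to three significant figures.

0.588 nM

Uncompetitive: Vmax,app = Vmax/α (and Km,app = Km/α) with α = 1 + [I]/Ki.
α = Vmax/Vmax,app = 39.8/24.2 = 1.645.
Since α = 1 + [I]/Ki, [I]/Ki = 1.645 − 1 = 0.6446 and Ki = 0.379/0.6446 = 0.588 nM.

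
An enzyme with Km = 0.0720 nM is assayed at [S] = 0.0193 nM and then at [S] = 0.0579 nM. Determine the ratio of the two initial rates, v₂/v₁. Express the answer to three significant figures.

The fractional saturations are [S]/(Km+[S]) = 0.0193/0.09130 = 0.2114 and 0.0579/0.1299 = 0.4457.
v₂/v₁ is just their ratio: 0.4457/0.2114 = 2.11.

2.11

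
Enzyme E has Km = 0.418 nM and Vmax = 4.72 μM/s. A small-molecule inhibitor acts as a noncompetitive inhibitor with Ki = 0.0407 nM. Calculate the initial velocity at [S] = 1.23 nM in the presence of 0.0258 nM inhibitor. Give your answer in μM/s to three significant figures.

α = 1 + [I]/Ki = 1 + 0.0258/0.0407 = 1.634.
For a noncompetitive inhibitor, Vmax is reduced to Vmax/α while Km is unchanged: Km,app = 0.418 nM, Vmax,app = 2.89 μM/s.
v = Vmax,app·[S]/(Km,app + [S]) = 2.89 × 1.23/(0.418 + 1.23) = 2.16 μM/s.

2.16 μM/s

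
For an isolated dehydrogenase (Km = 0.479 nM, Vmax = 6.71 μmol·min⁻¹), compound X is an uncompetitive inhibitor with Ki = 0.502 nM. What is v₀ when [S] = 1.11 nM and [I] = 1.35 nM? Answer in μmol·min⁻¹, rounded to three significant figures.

1.63 μmol·min⁻¹

With α = 1 + [I]/Ki = 1 + 1.35/0.502 = 3.689, the uncompetitive rate law is v = (Vmax/α)·[S] / (Km/α + [S]).
v = (6.71/3.689)×1.11 / (0.479/3.689 + 1.11) = 2.019/1.240 = 1.63 μmol·min⁻¹.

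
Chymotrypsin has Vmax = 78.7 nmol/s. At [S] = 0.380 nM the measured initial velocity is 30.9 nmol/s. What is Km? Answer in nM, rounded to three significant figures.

0.588 nM

v/Vmax = 30.9/78.7 = 0.3926 = [S]/(Km+[S]).
So Km + [S] = [S]/0.3926 = 0.9678 nM, giving Km = 0.9678 − 0.380 = 0.588 nM.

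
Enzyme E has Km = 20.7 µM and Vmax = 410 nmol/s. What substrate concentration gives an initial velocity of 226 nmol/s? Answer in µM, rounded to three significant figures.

25.4 µM

Rearranging v = Vmax[S]/(Km+[S]) gives [S] = Km·v/(Vmax − v).
[S] = 20.7 × 226 / (410 − 226) = 4678/184.0 = 25.4 µM.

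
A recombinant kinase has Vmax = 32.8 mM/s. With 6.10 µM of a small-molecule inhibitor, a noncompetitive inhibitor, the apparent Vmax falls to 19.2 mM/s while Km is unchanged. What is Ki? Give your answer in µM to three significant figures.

8.61 µM

Noncompetitive: Vmax,app = Vmax/α with α = 1 + [I]/Ki.
α = Vmax/Vmax,app = 32.8/19.2 = 1.708.
Ki = [I]/(α − 1) = 6.10/0.7083 = 8.61 µM.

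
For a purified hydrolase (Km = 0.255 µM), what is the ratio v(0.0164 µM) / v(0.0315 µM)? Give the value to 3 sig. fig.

0.550

Since Vmax cancels, v₂/v₁ = [S]₂(Km+[S]₁) / [S]₁(Km+[S]₂).
= 0.0164×(0.255+0.0315) / (0.0315×(0.255+0.0164)) = 0.004699/0.008549 = 0.550.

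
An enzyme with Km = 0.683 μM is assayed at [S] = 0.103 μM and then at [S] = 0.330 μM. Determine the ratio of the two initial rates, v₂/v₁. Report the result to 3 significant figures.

The fractional saturations are [S]/(Km+[S]) = 0.103/0.7860 = 0.1310 and 0.330/1.013 = 0.3258.
v₂/v₁ is just their ratio: 0.3258/0.1310 = 2.49.

2.49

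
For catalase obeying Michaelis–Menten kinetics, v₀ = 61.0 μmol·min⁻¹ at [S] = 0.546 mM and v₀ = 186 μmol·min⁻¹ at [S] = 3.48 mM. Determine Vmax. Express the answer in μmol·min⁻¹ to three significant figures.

301 μmol·min⁻¹

In reciprocal form, 1/v = (Km/Vmax)·(1/[S]) + 1/Vmax. The two points give (1/[S], 1/v) = (1.832, 0.01639) and (0.2874, 0.005376).
Slope = (0.01639 − 0.005376)/(1.832 − 0.2874) = 0.007135; intercept = 0.01639 − 0.007135×1.832 = 0.003326.
Vmax = 1/intercept = 301 μmol·min⁻¹; Km = slope × Vmax = 0.007135 × 301 = 2.15 mM.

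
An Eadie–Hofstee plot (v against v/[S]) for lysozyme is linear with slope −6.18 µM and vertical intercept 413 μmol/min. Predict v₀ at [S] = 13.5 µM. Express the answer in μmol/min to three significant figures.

283 μmol/min

In the Eadie–Hofstee form v = Vmax − Km·(v/[S]), the slope is −Km and the intercept is Vmax, so Km = 6.18 µM and Vmax = 413 μmol/min.
v = 413 × 13.5/(6.18 + 13.5) = 283 μmol/min.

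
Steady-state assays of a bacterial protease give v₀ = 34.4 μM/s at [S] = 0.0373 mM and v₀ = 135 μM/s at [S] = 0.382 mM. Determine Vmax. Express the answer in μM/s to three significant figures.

From v = Vmax[S]/(Km+[S]), each point gives Vmax = v(Km+[S])/[S].
Equating: 34.4(Km+0.0373)/0.0373 = 135(Km+0.382)/0.382.
922.3·Km + 34.4 = 353.4·Km + 135, so (922.3 − 353.4)·Km = 135 − 34.4.
Km = 100.6/568.8 = 0.177 mM; then Vmax = 34.4(0.177+0.0373)/0.0373 = 197 μM/s.

197 μM/s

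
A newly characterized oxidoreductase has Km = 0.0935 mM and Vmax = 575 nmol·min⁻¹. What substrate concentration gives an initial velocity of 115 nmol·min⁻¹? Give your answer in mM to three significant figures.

Rearranging v = Vmax[S]/(Km+[S]) gives [S] = Km·v/(Vmax − v).
[S] = 0.0935 × 115 / (575 − 115) = 10.75/460.0 = 0.0234 mM.

0.0234 mM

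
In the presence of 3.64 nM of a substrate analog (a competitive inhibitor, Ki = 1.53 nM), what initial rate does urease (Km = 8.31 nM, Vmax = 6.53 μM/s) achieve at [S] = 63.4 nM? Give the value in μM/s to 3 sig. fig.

α = 1 + [I]/Ki = 1 + 3.64/1.53 = 3.379.
For a competitive inhibitor, Vmax is unchanged and the apparent Km becomes α·Km: Km,app = 28.1 nM, Vmax,app = 6.53 μM/s.
v = Vmax,app·[S]/(Km,app + [S]) = 6.53 × 63.4/(28.1 + 63.4) = 4.53 μM/s.

4.53 μM/s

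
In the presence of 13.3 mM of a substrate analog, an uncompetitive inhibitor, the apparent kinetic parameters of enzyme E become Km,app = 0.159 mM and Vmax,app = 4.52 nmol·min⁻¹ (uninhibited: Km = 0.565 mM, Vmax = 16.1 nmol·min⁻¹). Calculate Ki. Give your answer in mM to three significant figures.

5.19 mM

Uncompetitive: Vmax,app = Vmax/α (and Km,app = Km/α) with α = 1 + [I]/Ki.
α = Vmax/Vmax,app = 16.1/4.52 = 3.562.
Since α = 1 + [I]/Ki, [I]/Ki = 3.562 − 1 = 2.562 and Ki = 13.3/2.562 = 5.19 mM.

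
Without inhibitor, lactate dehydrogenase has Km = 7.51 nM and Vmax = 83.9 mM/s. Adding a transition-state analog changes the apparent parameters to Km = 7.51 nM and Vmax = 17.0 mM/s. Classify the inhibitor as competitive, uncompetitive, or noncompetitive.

noncompetitive

Vmax decreases (83.9 → 17.0 mM/s) while Km is unchanged — pure noncompetitive inhibition.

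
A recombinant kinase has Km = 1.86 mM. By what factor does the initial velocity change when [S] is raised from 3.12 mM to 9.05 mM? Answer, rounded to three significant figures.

The fractional saturations are [S]/(Km+[S]) = 3.12/4.980 = 0.6265 and 9.05/10.91 = 0.8295.
v₂/v₁ is just their ratio: 0.8295/0.6265 = 1.32.

1.32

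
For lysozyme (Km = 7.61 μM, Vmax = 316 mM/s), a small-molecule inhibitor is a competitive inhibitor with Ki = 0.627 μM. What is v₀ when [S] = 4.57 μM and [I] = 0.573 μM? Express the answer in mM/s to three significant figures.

75.5 mM/s

With α = 1 + [I]/Ki = 1 + 0.573/0.627 = 1.914, the competitive rate law is v = Vmax[S] / (αKm + [S]).
v = 316×4.57 / (1.914×7.61 + 4.57) = 1444/19.13 = 75.5 mM/s.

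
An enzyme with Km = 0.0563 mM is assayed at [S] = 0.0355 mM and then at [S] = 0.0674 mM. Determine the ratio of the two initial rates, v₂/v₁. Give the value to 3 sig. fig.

Since Vmax cancels, v₂/v₁ = [S]₂(Km+[S]₁) / [S]₁(Km+[S]₂).
= 0.0674×(0.0563+0.0355) / (0.0355×(0.0563+0.0674)) = 0.006187/0.004391 = 1.41.

1.41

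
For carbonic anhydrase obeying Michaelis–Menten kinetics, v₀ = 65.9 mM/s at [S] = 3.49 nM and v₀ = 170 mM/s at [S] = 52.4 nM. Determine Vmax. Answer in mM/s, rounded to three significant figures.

192 mM/s

In reciprocal form, 1/v = (Km/Vmax)·(1/[S]) + 1/Vmax. The two points give (1/[S], 1/v) = (0.2865, 0.01517) and (0.01908, 0.005882).
Slope = (0.01517 − 0.005882)/(0.2865 − 0.01908) = 0.03474; intercept = 0.01517 − 0.03474×0.2865 = 0.005219.
Vmax = 1/intercept = 192 mM/s; Km = slope × Vmax = 0.03474 × 192 = 6.66 nM.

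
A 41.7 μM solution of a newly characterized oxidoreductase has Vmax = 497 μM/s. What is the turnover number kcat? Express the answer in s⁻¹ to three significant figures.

kcat = Vmax/[E]total = 497 μM/s / 41.7 μM = 11.9 s⁻¹.

11.9 s⁻¹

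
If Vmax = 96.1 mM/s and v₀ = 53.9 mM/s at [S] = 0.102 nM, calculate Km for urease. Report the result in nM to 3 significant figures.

v/Vmax = 53.9/96.1 = 0.5609 = [S]/(Km+[S]).
So Km + [S] = [S]/0.5609 = 0.1819 nM, giving Km = 0.1819 − 0.102 = 0.0799 nM.

0.0799 nM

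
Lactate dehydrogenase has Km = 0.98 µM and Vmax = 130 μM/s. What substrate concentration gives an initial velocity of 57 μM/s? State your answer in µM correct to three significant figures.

The required fractional saturation is v/Vmax = 57/130 = 0.4385.
Then [S]/(Km+[S]) = 0.4385 ⇒ [S] = 0.98 × 0.4385/(1 − 0.4385) = 0.765 µM.

0.765 µM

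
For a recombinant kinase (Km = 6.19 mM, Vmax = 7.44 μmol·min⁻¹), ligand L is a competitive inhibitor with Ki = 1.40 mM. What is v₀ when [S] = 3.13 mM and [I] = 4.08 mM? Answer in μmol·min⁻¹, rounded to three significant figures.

0.851 μmol·min⁻¹

α = 1 + [I]/Ki = 1 + 4.08/1.40 = 3.914.
For a competitive inhibitor, Vmax is unchanged and the apparent Km becomes α·Km: Km,app = 24.2 mM, Vmax,app = 7.44 μmol·min⁻¹.
v = Vmax,app·[S]/(Km,app + [S]) = 7.44 × 3.13/(24.2 + 3.13) = 0.851 μmol·min⁻¹.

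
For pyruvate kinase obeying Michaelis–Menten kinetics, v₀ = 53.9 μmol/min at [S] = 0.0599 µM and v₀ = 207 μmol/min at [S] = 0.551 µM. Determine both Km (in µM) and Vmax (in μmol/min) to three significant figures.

From v = Vmax[S]/(Km+[S]), each point gives Vmax = v(Km+[S])/[S].
Equating: 53.9(Km+0.0599)/0.0599 = 207(Km+0.551)/0.551.
899.8·Km + 53.9 = 375.7·Km + 207, so (899.8 − 375.7)·Km = 207 − 53.9.
Km = 153.1/524.2 = 0.292 µM; then Vmax = 53.9(0.292+0.0599)/0.0599 = 317 μmol/min.

Km = 0.292 µM; Vmax = 317 μmol/min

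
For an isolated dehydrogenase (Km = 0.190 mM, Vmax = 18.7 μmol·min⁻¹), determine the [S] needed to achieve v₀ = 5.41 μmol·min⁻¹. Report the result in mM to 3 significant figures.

The required fractional saturation is v/Vmax = 5.41/18.7 = 0.2893.
Then [S]/(Km+[S]) = 0.2893 ⇒ [S] = 0.190 × 0.2893/(1 − 0.2893) = 0.0773 mM.

0.0773 mM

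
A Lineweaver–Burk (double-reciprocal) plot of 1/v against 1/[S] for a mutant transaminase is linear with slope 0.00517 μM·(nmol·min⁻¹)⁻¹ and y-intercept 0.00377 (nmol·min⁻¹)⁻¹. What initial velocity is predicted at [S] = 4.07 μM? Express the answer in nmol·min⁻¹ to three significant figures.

198 nmol·min⁻¹

The y-intercept is 1/Vmax, so Vmax = 1/0.00377 = 265 nmol·min⁻¹.
The slope is Km/Vmax, so Km = 0.00517 × 265 = 1.37 μM.
Then v = 265 × 4.07/(1.37 + 4.07) = 198 nmol·min⁻¹.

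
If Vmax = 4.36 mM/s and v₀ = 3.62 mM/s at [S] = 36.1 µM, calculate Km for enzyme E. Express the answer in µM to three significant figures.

7.38 µM

v/Vmax = 3.62/4.36 = 0.8303 = [S]/(Km+[S]).
So Km + [S] = [S]/0.8303 = 43.48 µM, giving Km = 43.48 − 36.1 = 7.38 µM.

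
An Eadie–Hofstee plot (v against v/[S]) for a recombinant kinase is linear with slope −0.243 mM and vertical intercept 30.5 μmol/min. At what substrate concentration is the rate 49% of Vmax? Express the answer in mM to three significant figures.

The Eadie–Hofstee slope gives Km = 0.243 mM (slope = −Km).
v/Vmax = [S]/(Km+[S]) = 0.49 ⇒ [S] = Km·0.49/(1−0.49) = 0.243 × 0.9608 = 0.233 mM.

0.233 mM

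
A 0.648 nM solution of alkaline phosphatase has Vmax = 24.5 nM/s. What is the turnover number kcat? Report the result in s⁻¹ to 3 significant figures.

kcat = Vmax/[E]total = 24.5 nM/s / 0.648 nM = 37.8 s⁻¹.

37.8 s⁻¹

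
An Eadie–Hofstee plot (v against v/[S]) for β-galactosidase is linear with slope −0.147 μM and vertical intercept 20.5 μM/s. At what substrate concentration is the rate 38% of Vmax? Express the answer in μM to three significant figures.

The Eadie–Hofstee slope gives Km = 0.147 μM (slope = −Km).
v/Vmax = [S]/(Km+[S]) = 0.38 ⇒ [S] = Km·0.38/(1−0.38) = 0.147 × 0.6129 = 0.0901 μM.

0.0901 μM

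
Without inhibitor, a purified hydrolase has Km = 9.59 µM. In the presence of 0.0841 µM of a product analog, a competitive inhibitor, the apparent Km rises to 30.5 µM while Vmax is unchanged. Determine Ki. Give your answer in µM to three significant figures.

Competitive: Km,app = α·Km with α = 1 + [I]/Ki.
α = Km,app/Km = 30.5/9.59 = 3.180.
Ki = [I]/(α − 1) = 0.0841/2.180 = 0.0386 µM.

0.0386 µM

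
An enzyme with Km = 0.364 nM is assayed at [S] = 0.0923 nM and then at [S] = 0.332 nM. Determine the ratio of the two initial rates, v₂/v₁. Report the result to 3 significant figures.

2.36

The fractional saturations are [S]/(Km+[S]) = 0.0923/0.4563 = 0.2023 and 0.332/0.6960 = 0.4770.
v₂/v₁ is just their ratio: 0.4770/0.2023 = 2.36.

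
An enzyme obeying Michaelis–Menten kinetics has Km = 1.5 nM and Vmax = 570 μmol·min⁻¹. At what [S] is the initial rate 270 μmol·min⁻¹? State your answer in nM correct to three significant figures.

Rearranging v = Vmax[S]/(Km+[S]) gives [S] = Km·v/(Vmax − v).
[S] = 1.5 × 270 / (570 − 270) = 405.0/300.0 = 1.35 nM.

1.35 nM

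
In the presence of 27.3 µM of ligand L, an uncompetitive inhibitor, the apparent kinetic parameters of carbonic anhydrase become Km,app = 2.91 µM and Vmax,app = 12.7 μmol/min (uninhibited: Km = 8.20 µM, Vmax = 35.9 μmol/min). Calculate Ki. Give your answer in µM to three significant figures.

Uncompetitive: Vmax,app = Vmax/α (and Km,app = Km/α) with α = 1 + [I]/Ki.
α = Vmax/Vmax,app = 35.9/12.7 = 2.827.
Ki = [I]/(α − 1) = 27.3/1.827 = 14.9 µM.

14.9 µM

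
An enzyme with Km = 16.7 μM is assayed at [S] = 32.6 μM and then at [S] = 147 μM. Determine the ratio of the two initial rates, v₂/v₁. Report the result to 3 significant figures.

Since Vmax cancels, v₂/v₁ = [S]₂(Km+[S]₁) / [S]₁(Km+[S]₂).
= 147×(16.7+32.6) / (32.6×(16.7+147)) = 7247/5337 = 1.36.

1.36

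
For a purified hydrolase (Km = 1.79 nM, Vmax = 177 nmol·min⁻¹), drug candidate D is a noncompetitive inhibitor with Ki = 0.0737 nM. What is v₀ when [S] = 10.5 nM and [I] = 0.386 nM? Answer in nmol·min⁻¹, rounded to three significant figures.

With α = 1 + [I]/Ki = 1 + 0.386/0.0737 = 6.237, the noncompetitive rate law is v = (Vmax/α)·[S] / (Km + [S]).
v = (177/6.237)×10.5 / (1.79 + 10.5) = 298.0/12.29 = 24.2 nmol·min⁻¹.

24.2 nmol·min⁻¹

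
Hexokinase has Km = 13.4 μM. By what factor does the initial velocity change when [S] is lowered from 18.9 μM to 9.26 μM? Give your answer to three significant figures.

The fractional saturations are [S]/(Km+[S]) = 18.9/32.30 = 0.5851 and 9.26/22.66 = 0.4086.
v₂/v₁ is just their ratio: 0.4086/0.5851 = 0.698.

0.698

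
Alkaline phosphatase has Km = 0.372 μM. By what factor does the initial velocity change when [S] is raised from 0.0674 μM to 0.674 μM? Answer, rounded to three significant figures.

The fractional saturations are [S]/(Km+[S]) = 0.0674/0.4394 = 0.1534 and 0.674/1.046 = 0.6444.
v₂/v₁ is just their ratio: 0.6444/0.1534 = 4.20.

4.20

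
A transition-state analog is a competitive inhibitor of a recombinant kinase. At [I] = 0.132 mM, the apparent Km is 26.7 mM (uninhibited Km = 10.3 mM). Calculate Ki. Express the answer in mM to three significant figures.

Competitive: Km,app = α·Km with α = 1 + [I]/Ki.
α = Km,app/Km = 26.7/10.3 = 2.592.
Since α = 1 + [I]/Ki, [I]/Ki = 2.592 − 1 = 1.592 and Ki = 0.132/1.592 = 0.0829 mM.

0.0829 mM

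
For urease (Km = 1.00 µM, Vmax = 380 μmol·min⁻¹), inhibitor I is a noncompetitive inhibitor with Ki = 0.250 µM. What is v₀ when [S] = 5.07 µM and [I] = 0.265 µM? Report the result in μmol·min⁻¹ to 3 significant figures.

With α = 1 + [I]/Ki = 1 + 0.265/0.250 = 2.060, the noncompetitive rate law is v = (Vmax/α)·[S] / (Km + [S]).
v = (380/2.060)×5.07 / (1.00 + 5.07) = 935.2/6.070 = 154 μmol·min⁻¹.

154 μmol·min⁻¹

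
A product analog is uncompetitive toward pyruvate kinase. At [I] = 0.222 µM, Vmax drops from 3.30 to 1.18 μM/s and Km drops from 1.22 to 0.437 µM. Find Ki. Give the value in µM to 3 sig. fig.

0.124 µM

Uncompetitive: Vmax,app = Vmax/α (and Km,app = Km/α) with α = 1 + [I]/Ki.
α = Vmax/Vmax,app = 3.30/1.18 = 2.797.
Ki = [I]/(α − 1) = 0.222/1.797 = 0.124 µM.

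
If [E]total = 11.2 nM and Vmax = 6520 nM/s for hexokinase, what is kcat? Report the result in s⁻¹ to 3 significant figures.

kcat = Vmax/[E]total = 6520 nM/s / 11.2 nM = 582 s⁻¹.

582 s⁻¹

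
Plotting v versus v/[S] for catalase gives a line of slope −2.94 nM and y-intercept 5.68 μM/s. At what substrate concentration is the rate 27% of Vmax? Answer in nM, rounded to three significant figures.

The Eadie–Hofstee slope gives Km = 2.94 nM (slope = −Km).
v/Vmax = [S]/(Km+[S]) = 0.27 ⇒ [S] = Km·0.27/(1−0.27) = 2.94 × 0.3699 = 1.09 nM.

1.09 nM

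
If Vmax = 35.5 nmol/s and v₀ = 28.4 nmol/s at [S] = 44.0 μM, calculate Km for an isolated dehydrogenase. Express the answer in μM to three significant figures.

v/Vmax = 28.4/35.5 = 0.8000 = [S]/(Km+[S]).
So Km + [S] = [S]/0.8000 = 55.00 μM, giving Km = 55.00 − 44.0 = 11.0 μM.

11.0 μM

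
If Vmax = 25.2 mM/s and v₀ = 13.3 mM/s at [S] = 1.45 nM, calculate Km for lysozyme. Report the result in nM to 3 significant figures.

1.30 nM

From v = Vmax[S]/(Km+[S]), Km = [S](Vmax − v)/v.
Km = 1.45 × (25.2 − 13.3) / 13.3 = 17.26/13.3 = 1.30 nM.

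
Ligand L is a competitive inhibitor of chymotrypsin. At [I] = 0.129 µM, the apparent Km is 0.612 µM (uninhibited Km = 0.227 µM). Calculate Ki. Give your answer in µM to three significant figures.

0.0761 µM

Competitive: Km,app = α·Km with α = 1 + [I]/Ki.
α = Km,app/Km = 0.612/0.227 = 2.696.
Since α = 1 + [I]/Ki, [I]/Ki = 2.696 − 1 = 1.696 and Ki = 0.129/1.696 = 0.0761 µM.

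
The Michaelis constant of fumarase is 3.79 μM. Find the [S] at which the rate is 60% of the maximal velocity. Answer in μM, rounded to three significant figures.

v/Vmax = [S]/(Km+[S]) = 0.6, so [S] = Km·0.6/(1 − 0.6) = 3.79 × 1.500.
[S] = 5.68 μM.

5.68 μM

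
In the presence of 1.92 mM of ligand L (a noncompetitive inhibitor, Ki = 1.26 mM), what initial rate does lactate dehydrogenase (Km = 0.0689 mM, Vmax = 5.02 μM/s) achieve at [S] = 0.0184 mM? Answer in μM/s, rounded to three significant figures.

0.419 μM/s

With α = 1 + [I]/Ki = 1 + 1.92/1.26 = 2.524, the noncompetitive rate law is v = (Vmax/α)·[S] / (Km + [S]).
v = (5.02/2.524)×0.0184 / (0.0689 + 0.0184) = 0.03660/0.08730 = 0.419 μM/s.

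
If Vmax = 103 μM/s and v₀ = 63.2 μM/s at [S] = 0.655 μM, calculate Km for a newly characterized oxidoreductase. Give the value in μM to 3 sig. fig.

From v = Vmax[S]/(Km+[S]), Km = [S](Vmax − v)/v.
Km = 0.655 × (103 − 63.2) / 63.2 = 26.07/63.2 = 0.412 μM.

0.412 μM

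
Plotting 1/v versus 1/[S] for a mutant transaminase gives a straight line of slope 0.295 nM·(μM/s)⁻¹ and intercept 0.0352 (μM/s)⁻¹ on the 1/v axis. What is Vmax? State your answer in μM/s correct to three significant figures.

28.4 μM/s

The y-intercept of a Lineweaver–Burk plot equals 1/Vmax, so Vmax = 1/0.0352 = 28.4 μM/s.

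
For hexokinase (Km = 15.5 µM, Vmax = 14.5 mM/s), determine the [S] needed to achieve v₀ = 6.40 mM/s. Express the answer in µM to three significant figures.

12.2 µM

The required fractional saturation is v/Vmax = 6.40/14.5 = 0.4414.
Then [S]/(Km+[S]) = 0.4414 ⇒ [S] = 15.5 × 0.4414/(1 − 0.4414) = 12.2 µM.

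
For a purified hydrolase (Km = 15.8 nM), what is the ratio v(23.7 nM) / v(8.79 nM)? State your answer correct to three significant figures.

1.68

Since Vmax cancels, v₂/v₁ = [S]₂(Km+[S]₁) / [S]₁(Km+[S]₂).
= 23.7×(15.8+8.79) / (8.79×(15.8+23.7)) = 582.8/347.2 = 1.68.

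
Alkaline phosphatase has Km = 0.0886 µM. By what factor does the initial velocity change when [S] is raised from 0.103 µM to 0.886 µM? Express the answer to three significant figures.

Since Vmax cancels, v₂/v₁ = [S]₂(Km+[S]₁) / [S]₁(Km+[S]₂).
= 0.886×(0.0886+0.103) / (0.103×(0.0886+0.886)) = 0.1698/0.1004 = 1.69.

1.69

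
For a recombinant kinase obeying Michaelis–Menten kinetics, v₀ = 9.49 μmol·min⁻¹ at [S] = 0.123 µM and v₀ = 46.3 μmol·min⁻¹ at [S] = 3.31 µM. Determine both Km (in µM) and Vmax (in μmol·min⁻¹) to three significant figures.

In reciprocal form, 1/v = (Km/Vmax)·(1/[S]) + 1/Vmax. The two points give (1/[S], 1/v) = (8.130, 0.1054) and (0.3021, 0.02160).
Slope = (0.1054 − 0.02160)/(8.130 − 0.3021) = 0.01070; intercept = 0.1054 − 0.01070×8.130 = 0.01837.
Vmax = 1/intercept = 54.5 μmol·min⁻¹; Km = slope × Vmax = 0.01070 × 54.5 = 0.583 µM.

Km = 0.583 µM; Vmax = 54.5 μmol·min⁻¹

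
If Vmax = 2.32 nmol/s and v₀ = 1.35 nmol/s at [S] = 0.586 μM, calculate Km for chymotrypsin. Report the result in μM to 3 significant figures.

0.421 μM

v/Vmax = 1.35/2.32 = 0.5819 = [S]/(Km+[S]).
So Km + [S] = [S]/0.5819 = 1.007 μM, giving Km = 1.007 − 0.586 = 0.421 μM.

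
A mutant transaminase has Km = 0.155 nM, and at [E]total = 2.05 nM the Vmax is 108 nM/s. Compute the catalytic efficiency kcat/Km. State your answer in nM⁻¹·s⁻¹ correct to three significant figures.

kcat = Vmax/[E]total = 108/2.05 = 52.7 s⁻¹.
kcat/Km = 52.7/0.155 = 340 nM⁻¹·s⁻¹.

340 nM⁻¹·s⁻¹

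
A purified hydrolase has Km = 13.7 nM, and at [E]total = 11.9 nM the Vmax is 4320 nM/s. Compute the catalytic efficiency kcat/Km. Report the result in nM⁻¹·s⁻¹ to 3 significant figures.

26.5 nM⁻¹·s⁻¹

kcat = Vmax/[E]total = 4320/11.9 = 363 s⁻¹.
kcat/Km = 363/13.7 = 26.5 nM⁻¹·s⁻¹.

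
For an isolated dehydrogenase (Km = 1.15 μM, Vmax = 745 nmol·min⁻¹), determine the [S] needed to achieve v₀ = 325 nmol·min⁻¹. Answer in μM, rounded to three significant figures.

Rearranging v = Vmax[S]/(Km+[S]) gives [S] = Km·v/(Vmax − v).
[S] = 1.15 × 325 / (745 − 325) = 373.7/420.0 = 0.890 μM.

0.890 μM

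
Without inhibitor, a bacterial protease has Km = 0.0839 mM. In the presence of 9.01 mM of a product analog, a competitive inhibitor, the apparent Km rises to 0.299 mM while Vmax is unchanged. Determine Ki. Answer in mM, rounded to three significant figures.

3.51 mM

Competitive: Km,app = α·Km with α = 1 + [I]/Ki.
α = Km,app/Km = 0.299/0.0839 = 3.564.
Since α = 1 + [I]/Ki, [I]/Ki = 3.564 − 1 = 2.564 and Ki = 9.01/2.564 = 3.51 mM.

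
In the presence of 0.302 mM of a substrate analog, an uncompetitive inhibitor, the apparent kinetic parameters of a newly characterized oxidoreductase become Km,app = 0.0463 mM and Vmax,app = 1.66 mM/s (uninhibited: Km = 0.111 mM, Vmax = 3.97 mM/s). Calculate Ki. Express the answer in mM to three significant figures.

Uncompetitive: Vmax,app = Vmax/α (and Km,app = Km/α) with α = 1 + [I]/Ki.
α = Vmax/Vmax,app = 3.97/1.66 = 2.392.
Ki = [I]/(α − 1) = 0.302/1.392 = 0.217 mM.

0.217 mM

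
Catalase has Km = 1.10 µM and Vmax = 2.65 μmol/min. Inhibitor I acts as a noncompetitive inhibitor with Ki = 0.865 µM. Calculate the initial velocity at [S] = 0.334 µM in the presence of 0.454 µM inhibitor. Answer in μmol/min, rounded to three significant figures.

0.405 μmol/min

With α = 1 + [I]/Ki = 1 + 0.454/0.865 = 1.525, the noncompetitive rate law is v = (Vmax/α)·[S] / (Km + [S]).
v = (2.65/1.525)×0.334 / (1.10 + 0.334) = 0.5804/1.434 = 0.405 μmol/min.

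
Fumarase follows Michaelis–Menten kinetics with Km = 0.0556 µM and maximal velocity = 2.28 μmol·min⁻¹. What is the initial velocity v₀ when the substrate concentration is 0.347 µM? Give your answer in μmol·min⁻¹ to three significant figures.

1.97 μmol·min⁻¹

[S]/(Km+[S]) = 0.347/0.4026 = 0.8619, the fractional saturation.
v = 0.8619 × Vmax = 0.8619 × 2.28 = 1.97 μmol·min⁻¹.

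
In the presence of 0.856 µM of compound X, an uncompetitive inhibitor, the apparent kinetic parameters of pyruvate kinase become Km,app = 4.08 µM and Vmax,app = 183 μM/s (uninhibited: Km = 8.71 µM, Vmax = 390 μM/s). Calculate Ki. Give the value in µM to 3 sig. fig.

Uncompetitive: Vmax,app = Vmax/α (and Km,app = Km/α) with α = 1 + [I]/Ki.
α = Vmax/Vmax,app = 390/183 = 2.131.
Ki = [I]/(α − 1) = 0.856/1.131 = 0.757 µM.

0.757 µM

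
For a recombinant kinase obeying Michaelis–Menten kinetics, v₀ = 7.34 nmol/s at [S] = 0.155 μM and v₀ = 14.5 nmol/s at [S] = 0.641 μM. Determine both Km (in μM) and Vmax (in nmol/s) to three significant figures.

Km = 0.289 μM; Vmax = 21.0 nmol/s

From v = Vmax[S]/(Km+[S]), each point gives Vmax = v(Km+[S])/[S].
Equating: 7.34(Km+0.155)/0.155 = 14.5(Km+0.641)/0.641.
47.35·Km + 7.34 = 22.62·Km + 14.5, so (47.35 − 22.62)·Km = 14.5 − 7.34.
Km = 7.160/24.73 = 0.289 μM; then Vmax = 7.34(0.289+0.155)/0.155 = 21.0 nmol/s.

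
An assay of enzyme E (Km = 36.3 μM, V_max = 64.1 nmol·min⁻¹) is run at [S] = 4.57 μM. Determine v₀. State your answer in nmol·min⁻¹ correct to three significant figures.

v = Vmax·[S]/(Km + [S]) = 64.1 × 4.57 / (36.3 + 4.57)
  = 292.9 / 40.87 = 7.17 nmol·min⁻¹.

7.17 nmol·min⁻¹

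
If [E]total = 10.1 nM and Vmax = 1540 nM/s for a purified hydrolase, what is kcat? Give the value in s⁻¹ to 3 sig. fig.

152 s⁻¹

kcat = Vmax/[E]total = 1540 nM/s / 10.1 nM = 152 s⁻¹.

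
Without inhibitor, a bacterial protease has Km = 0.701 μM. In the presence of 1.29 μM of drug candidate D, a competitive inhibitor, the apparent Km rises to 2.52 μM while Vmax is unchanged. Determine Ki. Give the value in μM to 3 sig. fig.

0.497 μM

Competitive: Km,app = α·Km with α = 1 + [I]/Ki.
α = Km,app/Km = 2.52/0.701 = 3.595.
Ki = [I]/(α − 1) = 1.29/2.595 = 0.497 μM.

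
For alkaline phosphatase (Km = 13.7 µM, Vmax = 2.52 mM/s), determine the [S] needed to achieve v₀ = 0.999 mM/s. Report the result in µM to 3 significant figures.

9.00 µM

Rearranging v = Vmax[S]/(Km+[S]) gives [S] = Km·v/(Vmax − v).
[S] = 13.7 × 0.999 / (2.52 − 0.999) = 13.69/1.521 = 9.00 µM.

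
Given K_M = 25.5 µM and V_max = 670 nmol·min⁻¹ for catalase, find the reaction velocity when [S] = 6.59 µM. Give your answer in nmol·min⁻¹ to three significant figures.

v = Vmax·[S]/(Km + [S]) = 670 × 6.59 / (25.5 + 6.59)
  = 4415 / 32.09 = 138 nmol·min⁻¹.

138 nmol·min⁻¹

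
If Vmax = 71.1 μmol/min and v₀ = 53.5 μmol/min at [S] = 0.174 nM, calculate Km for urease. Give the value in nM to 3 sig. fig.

0.0572 nM

From v = Vmax[S]/(Km+[S]), Km = [S](Vmax − v)/v.
Km = 0.174 × (71.1 − 53.5) / 53.5 = 3.062/53.5 = 0.0572 nM.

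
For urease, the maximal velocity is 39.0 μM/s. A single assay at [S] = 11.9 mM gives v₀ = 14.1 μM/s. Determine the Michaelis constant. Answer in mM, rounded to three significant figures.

21.0 mM

v/Vmax = 14.1/39.0 = 0.3615 = [S]/(Km+[S]).
So Km + [S] = [S]/0.3615 = 32.91 mM, giving Km = 32.91 − 11.9 = 21.0 mM.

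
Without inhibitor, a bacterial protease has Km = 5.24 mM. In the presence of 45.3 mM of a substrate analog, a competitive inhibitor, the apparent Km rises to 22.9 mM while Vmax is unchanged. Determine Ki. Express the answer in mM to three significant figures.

13.4 mM

Competitive: Km,app = α·Km with α = 1 + [I]/Ki.
α = Km,app/Km = 22.9/5.24 = 4.370.
Ki = [I]/(α − 1) = 45.3/3.370 = 13.4 mM.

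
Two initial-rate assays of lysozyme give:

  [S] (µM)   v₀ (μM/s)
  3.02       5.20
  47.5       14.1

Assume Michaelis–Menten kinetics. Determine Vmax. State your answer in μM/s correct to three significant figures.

16.0 μM/s

From v = Vmax[S]/(Km+[S]), each point gives Vmax = v(Km+[S])/[S].
Equating: 5.20(Km+3.02)/3.02 = 14.1(Km+47.5)/47.5.
1.722·Km + 5.20 = 0.2968·Km + 14.1, so (1.722 − 0.2968)·Km = 14.1 − 5.20.
Km = 8.900/1.425 = 6.25 µM; then Vmax = 5.20(6.25+3.02)/3.02 = 16.0 μM/s.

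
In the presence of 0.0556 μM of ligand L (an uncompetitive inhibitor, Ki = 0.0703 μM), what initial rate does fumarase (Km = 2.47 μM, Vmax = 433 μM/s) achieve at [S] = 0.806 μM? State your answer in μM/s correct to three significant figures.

With α = 1 + [I]/Ki = 1 + 0.0556/0.0703 = 1.791, the uncompetitive rate law is v = (Vmax/α)·[S] / (Km/α + [S]).
v = (433/1.791)×0.806 / (2.47/1.791 + 0.806) = 194.9/2.185 = 89.2 μM/s.

89.2 μM/s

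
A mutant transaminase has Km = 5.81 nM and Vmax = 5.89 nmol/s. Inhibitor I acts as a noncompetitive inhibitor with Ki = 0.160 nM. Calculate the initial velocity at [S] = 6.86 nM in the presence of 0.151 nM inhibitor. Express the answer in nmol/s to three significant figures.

α = 1 + [I]/Ki = 1 + 0.151/0.160 = 1.944.
For a noncompetitive inhibitor, Vmax is reduced to Vmax/α while Km is unchanged: Km,app = 5.81 nM, Vmax,app = 3.03 nmol/s.
v = Vmax,app·[S]/(Km,app + [S]) = 3.03 × 6.86/(5.81 + 6.86) = 1.64 nmol/s.

1.64 nmol/s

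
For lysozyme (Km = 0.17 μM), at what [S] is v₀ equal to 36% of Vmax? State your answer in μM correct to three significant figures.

0.0956 μM

v/Vmax = [S]/(Km+[S]) = 0.36, so [S] = Km·0.36/(1 − 0.36) = 0.17 × 0.5625.
[S] = 0.0956 μM.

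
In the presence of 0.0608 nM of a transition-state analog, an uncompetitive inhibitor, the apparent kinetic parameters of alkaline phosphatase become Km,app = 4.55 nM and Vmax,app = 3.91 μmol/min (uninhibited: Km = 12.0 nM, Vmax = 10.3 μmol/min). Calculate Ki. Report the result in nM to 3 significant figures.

0.0372 nM

Uncompetitive: Vmax,app = Vmax/α (and Km,app = Km/α) with α = 1 + [I]/Ki.
α = Vmax/Vmax,app = 10.3/3.91 = 2.634.
Since α = 1 + [I]/Ki, [I]/Ki = 2.634 − 1 = 1.634 and Ki = 0.0608/1.634 = 0.0372 nM.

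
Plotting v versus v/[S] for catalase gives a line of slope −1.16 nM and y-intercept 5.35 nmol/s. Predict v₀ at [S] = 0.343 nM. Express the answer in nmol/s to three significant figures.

In the Eadie–Hofstee form v = Vmax − Km·(v/[S]), the slope is −Km and the intercept is Vmax, so Km = 1.16 nM and Vmax = 5.35 nmol/s.
v = 5.35 × 0.343/(1.16 + 0.343) = 1.22 nmol/s.

1.22 nmol/s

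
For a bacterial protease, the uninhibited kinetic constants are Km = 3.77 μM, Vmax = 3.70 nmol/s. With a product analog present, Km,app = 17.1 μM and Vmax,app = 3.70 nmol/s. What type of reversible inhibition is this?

Km increases (3.77 → 17.1 μM) while Vmax is unchanged — the hallmark of competitive inhibition.

competitive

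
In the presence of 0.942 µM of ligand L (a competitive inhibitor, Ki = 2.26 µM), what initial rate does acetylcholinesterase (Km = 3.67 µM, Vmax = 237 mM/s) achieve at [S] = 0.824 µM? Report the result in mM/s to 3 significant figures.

32.4 mM/s

With α = 1 + [I]/Ki = 1 + 0.942/2.26 = 1.417, the competitive rate law is v = Vmax[S] / (αKm + [S]).
v = 237×0.824 / (1.417×3.67 + 0.824) = 195.3/6.024 = 32.4 mM/s.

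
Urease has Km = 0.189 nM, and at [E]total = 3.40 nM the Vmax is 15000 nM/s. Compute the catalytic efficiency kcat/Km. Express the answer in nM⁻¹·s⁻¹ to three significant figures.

23300 nM⁻¹·s⁻¹

kcat = Vmax/[E]total = 15000/3.40 = 4410 s⁻¹.
kcat/Km = 4410/0.189 = 23300 nM⁻¹·s⁻¹.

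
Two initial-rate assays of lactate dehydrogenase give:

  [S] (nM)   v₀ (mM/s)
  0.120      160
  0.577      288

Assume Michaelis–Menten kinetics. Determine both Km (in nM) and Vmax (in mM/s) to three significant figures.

From v = Vmax[S]/(Km+[S]), each point gives Vmax = v(Km+[S])/[S].
Equating: 160(Km+0.120)/0.120 = 288(Km+0.577)/0.577.
1333·Km + 160 = 499.1·Km + 288, so (1333 − 499.1)·Km = 288 − 160.
Km = 128.0/834.2 = 0.153 nM; then Vmax = 160(0.153+0.120)/0.120 = 365 mM/s.

Km = 0.153 nM; Vmax = 365 mM/s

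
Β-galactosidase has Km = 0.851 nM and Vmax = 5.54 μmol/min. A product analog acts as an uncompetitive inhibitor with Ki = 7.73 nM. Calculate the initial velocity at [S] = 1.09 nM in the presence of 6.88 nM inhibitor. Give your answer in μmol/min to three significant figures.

2.07 μmol/min

α = 1 + [I]/Ki = 1 + 6.88/7.73 = 1.890.
For an uncompetitive inhibitor, both parameters are divided by α, giving Vmax/α and Km/α: Km,app = 0.450 nM, Vmax,app = 2.93 μmol/min.
v = Vmax,app·[S]/(Km,app + [S]) = 2.93 × 1.09/(0.450 + 1.09) = 2.07 μmol/min.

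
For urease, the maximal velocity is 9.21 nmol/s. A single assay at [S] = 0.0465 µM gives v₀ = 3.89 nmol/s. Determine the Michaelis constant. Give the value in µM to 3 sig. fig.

0.0636 µM

v/Vmax = 3.89/9.21 = 0.4224 = [S]/(Km+[S]).
So Km + [S] = [S]/0.4224 = 0.1101 µM, giving Km = 0.1101 − 0.0465 = 0.0636 µM.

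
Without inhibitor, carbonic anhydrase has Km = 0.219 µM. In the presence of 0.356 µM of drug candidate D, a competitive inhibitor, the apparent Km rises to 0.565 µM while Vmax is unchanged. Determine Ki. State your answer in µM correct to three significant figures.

0.225 µM

Competitive: Km,app = α·Km with α = 1 + [I]/Ki.
α = Km,app/Km = 0.565/0.219 = 2.580.
Ki = [I]/(α − 1) = 0.356/1.580 = 0.225 µM.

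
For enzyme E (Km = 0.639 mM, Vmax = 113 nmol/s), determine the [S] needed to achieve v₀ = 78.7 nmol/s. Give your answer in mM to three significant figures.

1.47 mM

Rearranging v = Vmax[S]/(Km+[S]) gives [S] = Km·v/(Vmax − v).
[S] = 0.639 × 78.7 / (113 − 78.7) = 50.29/34.30 = 1.47 mM.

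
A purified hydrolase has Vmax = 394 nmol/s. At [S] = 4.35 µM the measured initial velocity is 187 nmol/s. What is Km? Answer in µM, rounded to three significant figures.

From v = Vmax[S]/(Km+[S]), Km = [S](Vmax − v)/v.
Km = 4.35 × (394 − 187) / 187 = 900.4/187 = 4.82 µM.

4.82 µM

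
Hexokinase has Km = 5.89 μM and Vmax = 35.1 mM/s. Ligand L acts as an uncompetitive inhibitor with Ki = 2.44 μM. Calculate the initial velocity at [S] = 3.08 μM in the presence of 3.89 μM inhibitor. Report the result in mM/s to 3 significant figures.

α = 1 + [I]/Ki = 1 + 3.89/2.44 = 2.594.
For an uncompetitive inhibitor, both parameters are divided by α, giving Vmax/α and Km/α: Km,app = 2.27 μM, Vmax,app = 13.5 mM/s.
v = Vmax,app·[S]/(Km,app + [S]) = 13.5 × 3.08/(2.27 + 3.08) = 7.79 mM/s.

7.79 mM/s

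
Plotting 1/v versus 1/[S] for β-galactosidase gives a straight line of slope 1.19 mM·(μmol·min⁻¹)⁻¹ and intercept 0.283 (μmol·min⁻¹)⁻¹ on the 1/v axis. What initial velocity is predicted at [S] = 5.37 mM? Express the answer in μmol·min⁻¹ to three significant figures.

1.98 μmol·min⁻¹

The y-intercept is 1/Vmax, so Vmax = 1/0.283 = 3.53 μmol·min⁻¹.
The slope is Km/Vmax, so Km = 1.19 × 3.53 = 4.20 mM.
Then v = 3.53 × 5.37/(4.20 + 5.37) = 1.98 μmol·min⁻¹.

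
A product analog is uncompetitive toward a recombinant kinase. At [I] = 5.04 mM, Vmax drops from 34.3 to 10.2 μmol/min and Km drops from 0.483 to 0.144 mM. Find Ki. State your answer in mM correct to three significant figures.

2.13 mM

Uncompetitive: Vmax,app = Vmax/α (and Km,app = Km/α) with α = 1 + [I]/Ki.
α = Vmax/Vmax,app = 34.3/10.2 = 3.363.
Ki = [I]/(α − 1) = 5.04/2.363 = 2.13 mM.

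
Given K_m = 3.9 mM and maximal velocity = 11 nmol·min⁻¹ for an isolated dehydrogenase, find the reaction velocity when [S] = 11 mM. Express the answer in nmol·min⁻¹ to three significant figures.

[S]/(Km+[S]) = 11/14.90 = 0.7383, the fractional saturation.
v = 0.7383 × Vmax = 0.7383 × 11 = 8.12 nmol·min⁻¹.

8.12 nmol·min⁻¹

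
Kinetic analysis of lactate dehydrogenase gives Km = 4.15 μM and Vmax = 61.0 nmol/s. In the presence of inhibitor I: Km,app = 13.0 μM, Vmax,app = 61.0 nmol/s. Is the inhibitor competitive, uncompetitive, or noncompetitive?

competitive

Km increases (4.15 → 13.0 μM) while Vmax is unchanged — the hallmark of competitive inhibition.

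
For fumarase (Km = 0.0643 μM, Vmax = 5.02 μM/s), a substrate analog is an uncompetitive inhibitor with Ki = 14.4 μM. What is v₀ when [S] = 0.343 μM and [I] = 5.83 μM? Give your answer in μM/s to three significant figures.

3.15 μM/s

α = 1 + [I]/Ki = 1 + 5.83/14.4 = 1.405.
For an uncompetitive inhibitor, both parameters are divided by α, giving Vmax/α and Km/α: Km,app = 0.0458 μM, Vmax,app = 3.57 μM/s.
v = Vmax,app·[S]/(Km,app + [S]) = 3.57 × 0.343/(0.0458 + 0.343) = 3.15 μM/s.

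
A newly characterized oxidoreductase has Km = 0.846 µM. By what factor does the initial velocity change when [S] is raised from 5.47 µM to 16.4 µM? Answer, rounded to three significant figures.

1.10

Since Vmax cancels, v₂/v₁ = [S]₂(Km+[S]₁) / [S]₁(Km+[S]₂).
= 16.4×(0.846+5.47) / (5.47×(0.846+16.4)) = 103.6/94.34 = 1.10.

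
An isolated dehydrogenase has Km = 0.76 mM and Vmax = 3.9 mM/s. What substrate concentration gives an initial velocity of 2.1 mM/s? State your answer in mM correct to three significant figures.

0.887 mM

Rearranging v = Vmax[S]/(Km+[S]) gives [S] = Km·v/(Vmax − v).
[S] = 0.76 × 2.1 / (3.9 − 2.1) = 1.596/1.800 = 0.887 mM.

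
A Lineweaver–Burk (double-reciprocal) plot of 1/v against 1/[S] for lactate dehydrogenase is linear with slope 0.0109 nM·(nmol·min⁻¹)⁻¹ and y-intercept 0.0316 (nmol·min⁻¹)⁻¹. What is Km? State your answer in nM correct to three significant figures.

0.345 nM

y-intercept = 1/Vmax ⇒ Vmax = 31.6 nmol·min⁻¹; slope = Km/Vmax ⇒ Km = slope × Vmax.
Km = 0.0109 × 31.6 = 0.345 nM.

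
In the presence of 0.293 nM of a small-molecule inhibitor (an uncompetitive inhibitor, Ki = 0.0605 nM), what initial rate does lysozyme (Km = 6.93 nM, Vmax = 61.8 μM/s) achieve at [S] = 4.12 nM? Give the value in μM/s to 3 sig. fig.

With α = 1 + [I]/Ki = 1 + 0.293/0.0605 = 5.843, the uncompetitive rate law is v = (Vmax/α)·[S] / (Km/α + [S]).
v = (61.8/5.843)×4.12 / (6.93/5.843 + 4.12) = 43.58/5.306 = 8.21 μM/s.

8.21 μM/s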